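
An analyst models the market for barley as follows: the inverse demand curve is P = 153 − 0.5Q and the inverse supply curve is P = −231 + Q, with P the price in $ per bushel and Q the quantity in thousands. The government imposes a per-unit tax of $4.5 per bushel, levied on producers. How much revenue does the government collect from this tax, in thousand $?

Inverting to Q(P) form: Qd = 306 − 2P; Qs = P + 231.
Without the tax, 306 − 2P = P + 231 gives 3P = 75, so P* = $25 and Q* = 256.
With the tax collected from producers, supply shifts: Qs = (P − 4.5) + 231.
Solving gives Q = 253 with consumers paying $26.5 and producers receiving $22 (the $4.5 wedge).
Revenue = t · Q = 4.5 · 253 = $1138.5.

Tax revenue = $1138.5 thousand.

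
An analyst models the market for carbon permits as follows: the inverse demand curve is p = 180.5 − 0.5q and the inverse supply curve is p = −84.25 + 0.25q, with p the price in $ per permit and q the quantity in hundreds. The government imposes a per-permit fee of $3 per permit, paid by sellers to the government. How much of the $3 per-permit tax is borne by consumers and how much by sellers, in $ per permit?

Rewrite in direct form: qd = 361 − 2p and qs = 4p + 337.
Before the tax: set 361 − 2p = 4p + 337 → p* = $4, q* = 353.
With the tax collected from sellers, supply shifts: qs = 4(p − 3) + 337.
New equilibrium: consumers pay $6, sellers receive $3, q = 349. (Wedge: pb − ps = 3.)
Burden on consumers: $2; on sellers: $1. (They sum to $3.)
The less price-elastic side of the market bears the larger share of a per-unit tax.

Consumers bear $2 per permit; sellers bear $1 per permit.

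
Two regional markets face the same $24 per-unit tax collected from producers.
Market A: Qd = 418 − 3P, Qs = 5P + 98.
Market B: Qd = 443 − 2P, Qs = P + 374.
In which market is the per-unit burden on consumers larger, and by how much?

Market A: pre-tax P* = $40, Q* = 298; post-tax Q = 253; per-unit burden on consumers = $15.
Market B: pre-tax P* = $23, Q* = 397; post-tax Q = 381; per-unit burden on consumers = $8.
Difference: $15 vs $8 → market A is larger by $7.

Market A, by $7.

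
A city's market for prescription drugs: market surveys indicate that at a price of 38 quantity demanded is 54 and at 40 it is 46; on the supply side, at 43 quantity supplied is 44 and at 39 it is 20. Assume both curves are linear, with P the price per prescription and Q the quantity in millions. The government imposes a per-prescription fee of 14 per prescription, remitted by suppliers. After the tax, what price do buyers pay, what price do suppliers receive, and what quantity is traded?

Demand slope: (46 − 54)/(40 − 38) = -4, so Qd = 206 − 4P.
Supply slope: (20 − 44)/(39 − 43) = 6, so Qs = 6P − 214.
Before the tax: set 206 − 4P = 6P − 214 → P* = 42, Q* = 38.
With the tax collected from suppliers, supply shifts: Qs = 6(P − 14) − 214.
Solving gives Q = 4.4 with buyers paying 50.4 and suppliers receiving 36.4 (the 14 wedge).
The less price-elastic side of the market bears the larger share of a per-unit tax.

Buyers pay 50.4; suppliers receive 36.4; quantity = 4.4.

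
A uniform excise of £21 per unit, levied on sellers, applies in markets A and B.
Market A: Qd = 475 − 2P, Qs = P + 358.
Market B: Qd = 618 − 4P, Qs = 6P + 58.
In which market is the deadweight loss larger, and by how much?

Market B, by £382.2.

Market A: pre-tax P* = £39, Q* = 397; post-tax Q = 383; deadweight loss = £147.
Market B: pre-tax P* = £56, Q* = 394; post-tax Q = 343.6; deadweight loss = £529.2.
Difference: £147 vs £529.2 → market B is larger by £382.2.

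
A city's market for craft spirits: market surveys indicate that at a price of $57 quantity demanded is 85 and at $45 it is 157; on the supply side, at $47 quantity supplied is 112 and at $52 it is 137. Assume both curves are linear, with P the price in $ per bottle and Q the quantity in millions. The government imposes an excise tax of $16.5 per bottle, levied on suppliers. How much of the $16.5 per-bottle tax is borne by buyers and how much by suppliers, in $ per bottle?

Buyers bear $7.5 per bottle; suppliers bear $9 per bottle.

Demand slope: (157 − 85)/(45 − 57) = -6, so Qd = 427 − 6P.
Supply slope: (137 − 112)/(52 − 47) = 5, so Qs = 5P − 123.
Without the tax, 427 − 6P = 5P − 123 gives 11P = 550, so P* = $50 and Q* = 127.
With the tax collected from suppliers, supply shifts: Qs = 5(P − 16.5) − 123.
Solving gives Q = 82 with buyers paying $57.5 and suppliers receiving $41 (the $16.5 wedge).
Burden on buyers: $7.5; on suppliers: $9. (They sum to $16.5.)
The less price-elastic side of the market bears the larger share of a per-unit tax.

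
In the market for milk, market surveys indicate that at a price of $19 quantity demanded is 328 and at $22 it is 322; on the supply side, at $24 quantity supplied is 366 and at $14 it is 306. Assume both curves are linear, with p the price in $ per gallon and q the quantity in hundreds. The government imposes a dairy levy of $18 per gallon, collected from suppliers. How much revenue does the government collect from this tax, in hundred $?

Demand slope: (322 − 328)/(22 − 19) = -2, so qd = 366 − 2p.
Supply slope: (306 − 366)/(14 − 24) = 6, so qs = 6p + 222.
Before the tax: set 366 − 2p = 6p + 222 → p* = $18, q* = 330.
With the tax collected from suppliers, supply shifts: qs = 6(p − 18) + 222.
New equilibrium: consumers pay $31.5, suppliers receive $13.5, q = 303. (Wedge: pb − ps = 18.)
Revenue = t · Q = 18 · 303 = $5454.

Tax revenue = $5454 hundred.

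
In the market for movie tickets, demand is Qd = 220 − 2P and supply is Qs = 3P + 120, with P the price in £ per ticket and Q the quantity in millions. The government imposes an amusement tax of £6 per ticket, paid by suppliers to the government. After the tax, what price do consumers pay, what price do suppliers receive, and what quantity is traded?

Consumers pay £23.6; suppliers receive £17.6; quantity = 172.8.

Before the tax: set 220 − 2P = 3P + 120 → P* = £20, Q* = 180.
With the tax collected from suppliers, supply shifts: Qs = 3(P − 6) + 120.
Solving gives Q = 172.8 with consumers paying £23.6 and suppliers receiving £17.6 (the £6 wedge).
The less price-elastic side of the market bears the larger share of a per-unit tax.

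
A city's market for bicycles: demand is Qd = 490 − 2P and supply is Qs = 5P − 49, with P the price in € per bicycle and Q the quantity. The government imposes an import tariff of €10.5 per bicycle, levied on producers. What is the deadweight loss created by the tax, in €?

Without the tax, 490 − 2P = 5P − 49 gives 7P = 539, so P* = €77 and Q* = 336.
With the tax collected from producers, supply shifts: Qs = 5(P − 10.5) − 49.
New equilibrium: consumers pay €84.5, producers receive €74, Q = 321. (Wedge: Pb − Ps = 10.5.)
Quantity falls by |ΔQ| = |336 − 321| = 15.
DWL = ½ · t · |ΔQ| = ½ · 10.5 · 15 = €78.75.

Deadweight loss = €78.75.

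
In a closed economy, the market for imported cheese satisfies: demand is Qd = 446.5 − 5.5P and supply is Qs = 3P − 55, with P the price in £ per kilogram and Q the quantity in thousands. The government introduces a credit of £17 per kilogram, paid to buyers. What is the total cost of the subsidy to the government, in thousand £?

Before the subsidy: set 446.5 − 5.5P = 3P − 55 → P* = £59, Q* = 122.
With a per-unit subsidy paid to buyers, each effectively pays P − 17, so demand becomes Qd = 446.5 − 5.5(P − 17).
New equilibrium: buyers pay £53, suppliers receive £70, Q = 155. (Wedge: Pb − Ps = −17.)
Outlay = t · Q = 17 · 155 = £2635.

Government outlay = £2635 thousand.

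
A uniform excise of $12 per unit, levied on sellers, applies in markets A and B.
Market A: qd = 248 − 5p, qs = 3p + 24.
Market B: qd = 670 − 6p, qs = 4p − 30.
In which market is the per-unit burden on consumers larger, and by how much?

Market A: pre-tax p* = $28, q* = 108; post-tax q = 85.5; per-unit burden on consumers = $4.5.
Market B: pre-tax p* = $70, q* = 250; post-tax q = 221.2; per-unit burden on consumers = $4.8.
Difference: $4.5 vs $4.8 → market B is larger by $0.3.

Market B, by $0.3.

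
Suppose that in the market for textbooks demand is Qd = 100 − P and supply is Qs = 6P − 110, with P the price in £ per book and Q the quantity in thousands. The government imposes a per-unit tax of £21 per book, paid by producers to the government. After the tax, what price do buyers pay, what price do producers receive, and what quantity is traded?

Buyers pay £48; producers receive £27; quantity = 52.

Without the tax, 100 − P = 6P − 110 gives 7P = 210, so P* = £30 and Q* = 70.
With the tax collected from producers, supply shifts: Qs = 6(P − 21) − 110.
Solving gives Q = 52 with buyers paying £48 and producers receiving £27 (the £21 wedge).
The less price-elastic side of the market bears the larger share of a per-unit tax.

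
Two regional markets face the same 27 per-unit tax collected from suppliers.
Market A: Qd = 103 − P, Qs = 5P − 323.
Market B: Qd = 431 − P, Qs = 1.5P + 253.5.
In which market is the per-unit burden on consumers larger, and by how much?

Market A, by 6.3.

Market A: pre-tax P* = 71, Q* = 32; post-tax Q = 9.5; per-unit burden on consumers = 22.5.
Market B: pre-tax P* = 71, Q* = 360; post-tax Q = 343.8; per-unit burden on consumers = 16.2.
Difference: 22.5 vs 16.2 → market A is larger by 6.3.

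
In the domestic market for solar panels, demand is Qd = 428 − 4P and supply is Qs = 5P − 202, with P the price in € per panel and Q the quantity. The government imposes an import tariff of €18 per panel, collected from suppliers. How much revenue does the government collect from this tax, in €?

Tax revenue = €1944.

Without the tax, 428 − 4P = 5P − 202 gives 9P = 630, so P* = €70 and Q* = 148.
With the tax collected from suppliers, supply shifts: Qs = 5(P − 18) − 202.
New equilibrium: consumers pay €80, suppliers receive €62, Q = 108. (Wedge: Pb − Ps = 18.)
Revenue = t · Q = 18 · 108 = €1944.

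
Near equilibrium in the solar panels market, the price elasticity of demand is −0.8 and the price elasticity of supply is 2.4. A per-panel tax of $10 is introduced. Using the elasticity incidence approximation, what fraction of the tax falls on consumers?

Consumers' share ≈ 0.75.

Incidence ratio: consumers' share ≈ εs / (εs + |εd|) = 2.4 / (2.4 + 0.8) = 0.75.
Supply is the more elastic side, so consumers bear the larger share.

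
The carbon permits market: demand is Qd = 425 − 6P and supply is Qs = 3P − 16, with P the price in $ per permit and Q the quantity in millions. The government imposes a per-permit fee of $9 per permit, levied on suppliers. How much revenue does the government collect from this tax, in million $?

Before the tax: set 425 − 6P = 3P − 16 → P* = $49, Q* = 131.
With the tax collected from suppliers, supply shifts: Qs = 3(P − 9) − 16.
Solving gives Q = 113 with buyers paying $52 and suppliers receiving $43 (the $9 wedge).
Revenue = t · Q = 9 · 113 = $1017.

Tax revenue = $1017 million.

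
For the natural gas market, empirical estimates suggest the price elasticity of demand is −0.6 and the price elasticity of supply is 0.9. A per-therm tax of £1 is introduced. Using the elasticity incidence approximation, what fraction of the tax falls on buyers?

Buyers' share ≈ 0.6.

Incidence ratio: buyers' share ≈ εs / (εs + |εd|) = 0.9 / (0.9 + 0.6) = 0.6.
Supply is the more elastic side, so buyers bear the larger share.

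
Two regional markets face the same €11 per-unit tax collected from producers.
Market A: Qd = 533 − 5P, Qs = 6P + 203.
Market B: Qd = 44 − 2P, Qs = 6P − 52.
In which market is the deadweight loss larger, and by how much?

Market A, by €74.25.

Market A: pre-tax P* = €30, Q* = 383; post-tax Q = 353; deadweight loss = €165.
Market B: pre-tax P* = €12, Q* = 20; post-tax Q = 3.5; deadweight loss = €90.75.
Difference: €165 vs €90.75 → market A is larger by €74.25.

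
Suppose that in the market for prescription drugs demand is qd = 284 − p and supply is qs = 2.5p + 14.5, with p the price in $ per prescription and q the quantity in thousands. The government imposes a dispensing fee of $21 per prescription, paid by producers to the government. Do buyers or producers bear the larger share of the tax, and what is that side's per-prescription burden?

Before the tax: set 284 − p = 2.5p + 14.5 → p* = $77, q* = 207.
With the tax collected from producers, supply shifts: qs = 2.5(p − 21) + 14.5.
New equilibrium: buyers pay $92, producers receive $71, q = 192. (Wedge: pb − ps = 21.)
Per-prescription burden: buyers $15, producers $6.
Buyers take the larger share because demand is less price-elastic here (demand slope 1 vs supply slope 2.5).

Buyers bear the larger share: $15 per prescription.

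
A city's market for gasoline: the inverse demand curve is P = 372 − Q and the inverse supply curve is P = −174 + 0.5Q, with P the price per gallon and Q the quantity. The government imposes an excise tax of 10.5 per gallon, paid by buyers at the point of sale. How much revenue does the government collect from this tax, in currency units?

Rewrite in direct form: Qd = 372 − P and Qs = 2P + 348.
Without the tax, 372 − P = 2P + 348 gives 3P = 24, so P* = 8 and Q* = 364.
With the tax collected from buyers, demand (in seller-price terms) shifts: Qd = 372 − (P + 10.5).
Solving gives Q = 357 with buyers paying 15 and sellers receiving 4.5 (the 10.5 wedge).
Revenue = t · Q = 10.5 · 357 = 3748.5.

Tax revenue = 3748.5.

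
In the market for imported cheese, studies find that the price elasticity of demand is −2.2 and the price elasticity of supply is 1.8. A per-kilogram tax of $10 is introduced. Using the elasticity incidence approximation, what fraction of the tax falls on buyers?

Buyers' share ≈ 0.45.

Incidence ratio: buyers' share ≈ εs / (εs + |εd|) = 1.8 / (1.8 + 2.2) = 0.45.
Supply is the less elastic side, so buyers bear the smaller share.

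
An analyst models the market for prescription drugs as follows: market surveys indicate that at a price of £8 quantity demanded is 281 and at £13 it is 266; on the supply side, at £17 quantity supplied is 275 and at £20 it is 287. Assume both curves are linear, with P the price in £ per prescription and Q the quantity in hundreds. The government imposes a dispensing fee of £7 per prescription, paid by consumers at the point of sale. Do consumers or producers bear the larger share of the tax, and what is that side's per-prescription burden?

Demand slope: (266 − 281)/(13 − 8) = -3, so Qd = 305 − 3P.
Supply slope: (287 − 275)/(20 − 17) = 4, so Qs = 4P + 207.
Before the tax: set 305 − 3P = 4P + 207 → P* = £14, Q* = 263.
With the tax collected from consumers, demand (in seller-price terms) shifts: Qd = 305 − 3(P + 7).
New equilibrium: consumers pay £18, producers receive £11, Q = 251. (Wedge: Pb − Ps = 7.)
Per-prescription burden: consumers £4, producers £3.
Consumers take the larger share because demand is less price-elastic here (demand slope 3 vs supply slope 4).
The less price-elastic side of the market bears the larger share of a per-unit tax.

Consumers bear the larger share: £4 per prescription.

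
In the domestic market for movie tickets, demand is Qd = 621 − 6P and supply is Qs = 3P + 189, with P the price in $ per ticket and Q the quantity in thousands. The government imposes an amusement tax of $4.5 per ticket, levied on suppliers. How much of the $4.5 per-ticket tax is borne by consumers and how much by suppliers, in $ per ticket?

Consumers bear $1.5 per ticket; suppliers bear $3 per ticket.

Without the tax, 621 − 6P = 3P + 189 gives 9P = 432, so P* = $48 and Q* = 333.
With the tax collected from suppliers, supply shifts: Qs = 3(P − 4.5) + 189.
New equilibrium: consumers pay $49.5, suppliers receive $45, Q = 324. (Wedge: Pb − Ps = 4.5.)
Burden on consumers: $1.5; on suppliers: $3. (They sum to $4.5.)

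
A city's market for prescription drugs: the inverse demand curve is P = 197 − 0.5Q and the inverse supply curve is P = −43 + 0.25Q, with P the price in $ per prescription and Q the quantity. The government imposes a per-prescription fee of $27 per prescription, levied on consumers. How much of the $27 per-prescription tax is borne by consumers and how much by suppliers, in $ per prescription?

Consumers bear $18 per prescription; suppliers bear $9 per prescription.

Inverting to Q(P) form: Qd = 394 − 2P; Qs = 4P + 172.
Before the tax: set 394 − 2P = 4P + 172 → P* = $37, Q* = 320.
With the tax collected from consumers, demand (in seller-price terms) shifts: Qd = 394 − 2(P + 27).
Solving gives Q = 284 with consumers paying $55 and suppliers receiving $28 (the $27 wedge).
Burden on consumers: $18; on suppliers: $9. (They sum to $27.)
The less price-elastic side of the market bears the larger share of a per-unit tax.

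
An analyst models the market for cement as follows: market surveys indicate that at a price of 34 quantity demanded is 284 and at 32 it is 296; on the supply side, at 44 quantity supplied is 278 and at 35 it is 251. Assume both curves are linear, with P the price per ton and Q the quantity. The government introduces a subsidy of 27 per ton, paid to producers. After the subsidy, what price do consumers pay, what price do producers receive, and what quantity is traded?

Consumers pay 29; producers receive 56; quantity = 314.

Demand slope: (296 − 284)/(32 − 34) = -6, so Qd = 488 − 6P.
Supply slope: (251 − 278)/(35 − 44) = 3, so Qs = 3P + 146.
Without the subsidy, 488 − 6P = 3P + 146 gives 9P = 342, so P* = 38 and Q* = 260.
With a per-unit subsidy paid to producers, each receives P + 27 per unit sold, so supply becomes Qs = 3(P + 27) + 146.
Solving gives Q = 314 with consumers paying 29 and producers receiving 56 (the 27 wedge).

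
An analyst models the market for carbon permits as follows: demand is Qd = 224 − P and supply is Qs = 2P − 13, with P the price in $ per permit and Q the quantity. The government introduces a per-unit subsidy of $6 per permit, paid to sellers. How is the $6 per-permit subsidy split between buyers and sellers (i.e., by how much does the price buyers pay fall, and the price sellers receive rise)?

Without the subsidy, 224 − P = 2P − 13 gives 3P = 237, so P* = $79 and Q* = 145.
With a per-unit subsidy paid to sellers, each receives P + 6 per unit sold, so supply becomes Qs = 2(P + 6) − 13.
Solving gives Q = 149 with buyers paying $75 and sellers receiving $81 (the $6 wedge).
Gain to buyers: $4; to sellers: $2. (They sum to $6.)

Buyers gain $4 per permit; sellers gain $2 per permit.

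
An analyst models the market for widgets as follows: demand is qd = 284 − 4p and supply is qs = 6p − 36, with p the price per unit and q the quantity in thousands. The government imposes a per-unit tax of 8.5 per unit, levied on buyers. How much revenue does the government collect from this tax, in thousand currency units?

Without the tax, 284 − 4p = 6p − 36 gives 10p = 320, so p* = 32 and q* = 156.
With the tax collected from buyers, demand (in seller-price terms) shifts: qd = 284 − 4(p + 8.5).
New equilibrium: buyers pay 37.1, sellers receive 28.6, q = 135.6. (Wedge: pb − ps = 8.5.)
Revenue = t · Q = 8.5 · 135.6 = 1152.6.

Tax revenue = 1152.6 thousand.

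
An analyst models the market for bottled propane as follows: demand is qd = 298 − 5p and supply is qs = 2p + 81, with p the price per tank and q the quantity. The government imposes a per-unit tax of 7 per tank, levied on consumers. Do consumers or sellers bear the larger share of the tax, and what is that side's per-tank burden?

Sellers bear the larger share: 5 per tank.

Before the tax: set 298 − 5p = 2p + 81 → p* = 31, q* = 143.
With the tax collected from consumers, demand (in seller-price terms) shifts: qd = 298 − 5(p + 7).
New equilibrium: consumers pay 33, sellers receive 26, q = 133. (Wedge: pb − ps = 7.)
Per-tank burden: consumers 2, sellers 5.
Sellers take the larger share because supply is less price-elastic here (demand slope 5 vs supply slope 2).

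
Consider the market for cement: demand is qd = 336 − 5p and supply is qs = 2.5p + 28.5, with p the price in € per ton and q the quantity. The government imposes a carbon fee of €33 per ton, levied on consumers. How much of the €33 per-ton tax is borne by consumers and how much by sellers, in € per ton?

Consumers bear €11 per ton; sellers bear €22 per ton.

Without the tax, 336 − 5p = 2.5p + 28.5 gives 7.5p = 307.5, so p* = €41 and q* = 131.
With the tax collected from consumers, demand (in seller-price terms) shifts: qd = 336 − 5(p + 33).
Solving gives q = 76 with consumers paying €52 and sellers receiving €19 (the €33 wedge).
Burden on consumers: €11; on sellers: €22. (They sum to €33.)
The less price-elastic side of the market bears the larger share of a per-unit tax.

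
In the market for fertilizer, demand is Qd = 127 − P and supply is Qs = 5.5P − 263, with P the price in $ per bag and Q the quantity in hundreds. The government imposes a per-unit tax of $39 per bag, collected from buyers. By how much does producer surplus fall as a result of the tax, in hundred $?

Producer surplus falls by $303 hundred.

Without the tax, 127 − P = 5.5P − 263 gives 6.5P = 390, so P* = $60 and Q* = 67.
With the tax collected from buyers, demand (in seller-price terms) shifts: Qd = 127 − (P + 39).
New equilibrium: buyers pay $93, suppliers receive $54, Q = 34. (Wedge: Pb − Ps = 39.)
ΔPS is the trapezoid between Q = 34 and Q = 67 of height $6: ½ · (67 + 34) · 6 = $303.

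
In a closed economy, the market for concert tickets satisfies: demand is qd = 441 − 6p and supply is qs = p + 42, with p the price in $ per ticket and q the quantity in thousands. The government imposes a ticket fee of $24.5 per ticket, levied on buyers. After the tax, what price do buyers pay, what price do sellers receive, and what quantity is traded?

Buyers pay $60.5; sellers receive $36; quantity = 78.

Before the tax: set 441 − 6p = p + 42 → p* = $57, q* = 99.
With the tax collected from buyers, demand (in seller-price terms) shifts: qd = 441 − 6(p + 24.5).
New equilibrium: buyers pay $60.5, sellers receive $36, q = 78. (Wedge: pb − ps = 24.5.)
The less price-elastic side of the market bears the larger share of a per-unit tax.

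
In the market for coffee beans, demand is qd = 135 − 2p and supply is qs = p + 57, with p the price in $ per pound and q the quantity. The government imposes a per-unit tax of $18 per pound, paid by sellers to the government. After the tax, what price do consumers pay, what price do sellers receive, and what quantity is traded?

Before the tax: set 135 − 2p = p + 57 → p* = $26, q* = 83.
With the tax collected from sellers, supply shifts: qs = (p − 18) + 57.
Solving gives q = 71 with consumers paying $32 and sellers receiving $14 (the $18 wedge).
The less price-elastic side of the market bears the larger share of a per-unit tax.

Consumers pay $32; sellers receive $14; quantity = 71.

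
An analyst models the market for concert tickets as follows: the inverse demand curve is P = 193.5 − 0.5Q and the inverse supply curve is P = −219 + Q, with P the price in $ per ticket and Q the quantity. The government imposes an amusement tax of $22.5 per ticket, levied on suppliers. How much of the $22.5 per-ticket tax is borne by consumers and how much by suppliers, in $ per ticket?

Consumers bear $7.5 per ticket; suppliers bear $15 per ticket.

Inverting to Q(P) form: Qd = 387 − 2P; Qs = P + 219.
Without the tax, 387 − 2P = P + 219 gives 3P = 168, so P* = $56 and Q* = 275.
With the tax collected from suppliers, supply shifts: Qs = (P − 22.5) + 219.
New equilibrium: consumers pay $63.5, suppliers receive $41, Q = 260. (Wedge: Pb − Ps = 22.5.)
Burden on consumers: $7.5; on suppliers: $15. (They sum to $22.5.)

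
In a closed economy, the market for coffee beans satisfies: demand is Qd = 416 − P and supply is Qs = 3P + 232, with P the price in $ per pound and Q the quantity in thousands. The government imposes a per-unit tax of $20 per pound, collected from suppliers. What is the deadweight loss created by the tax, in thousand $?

Before the tax: set 416 − P = 3P + 232 → P* = $46, Q* = 370.
With the tax collected from suppliers, supply shifts: Qs = 3(P − 20) + 232.
Solving gives Q = 355 with buyers paying $61 and suppliers receiving $41 (the $20 wedge).
Quantity falls by |ΔQ| = |370 − 355| = 15.
DWL = ½ · t · |ΔQ| = ½ · 20 · 15 = $150.

Deadweight loss = $150 thousand.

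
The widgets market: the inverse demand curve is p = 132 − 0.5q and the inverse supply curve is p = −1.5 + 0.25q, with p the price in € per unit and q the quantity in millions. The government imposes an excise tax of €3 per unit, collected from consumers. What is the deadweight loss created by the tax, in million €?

Deadweight loss = €6 million.

Rewrite in direct form: qd = 264 − 2p and qs = 4p + 6.
Before the tax: set 264 − 2p = 4p + 6 → p* = €43, q* = 178.
With the tax collected from consumers, demand (in seller-price terms) shifts: qd = 264 − 2(p + 3).
Solving gives q = 174 with consumers paying €45 and suppliers receiving €42 (the €3 wedge).
Quantity falls by |ΔQ| = |178 − 174| = 4.
DWL = ½ · t · |ΔQ| = ½ · 3 · 4 = €6.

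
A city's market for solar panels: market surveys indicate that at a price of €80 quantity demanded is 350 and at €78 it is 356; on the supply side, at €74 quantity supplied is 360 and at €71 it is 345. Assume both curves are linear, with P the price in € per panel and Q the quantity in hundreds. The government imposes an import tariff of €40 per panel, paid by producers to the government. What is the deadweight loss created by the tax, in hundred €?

Deadweight loss = €1500 hundred.

Demand slope: (356 − 350)/(78 − 80) = -3, so Qd = 590 − 3P.
Supply slope: (345 − 360)/(71 − 74) = 5, so Qs = 5P − 10.
Without the tax, 590 − 3P = 5P − 10 gives 8P = 600, so P* = €75 and Q* = 365.
With the tax collected from producers, supply shifts: Qs = 5(P − 40) − 10.
New equilibrium: buyers pay €100, producers receive €60, Q = 290. (Wedge: Pb − Ps = 40.)
Quantity falls by |ΔQ| = |365 − 290| = 75.
DWL = ½ · t · |ΔQ| = ½ · 40 · 75 = €1500.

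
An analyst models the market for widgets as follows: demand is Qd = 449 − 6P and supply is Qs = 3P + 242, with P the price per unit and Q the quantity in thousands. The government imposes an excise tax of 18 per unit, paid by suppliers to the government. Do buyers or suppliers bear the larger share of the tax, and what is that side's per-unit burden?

Suppliers bear the larger share: 12 per unit.

Before the tax: set 449 − 6P = 3P + 242 → P* = 23, Q* = 311.
With the tax collected from suppliers, supply shifts: Qs = 3(P − 18) + 242.
Solving gives Q = 275 with buyers paying 29 and suppliers receiving 11 (the 18 wedge).
Per-unit burden: buyers 6, suppliers 12.
Suppliers take the larger share because supply is less price-elastic here (demand slope 6 vs supply slope 3).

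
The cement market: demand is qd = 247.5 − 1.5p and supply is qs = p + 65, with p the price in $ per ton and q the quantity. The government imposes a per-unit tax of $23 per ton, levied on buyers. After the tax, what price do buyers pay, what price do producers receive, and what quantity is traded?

Buyers pay $82.2; producers receive $59.2; quantity = 124.2.

Before the tax: set 247.5 − 1.5p = p + 65 → p* = $73, q* = 138.
With the tax collected from buyers, demand (in seller-price terms) shifts: qd = 247.5 − 1.5(p + 23).
Solving gives q = 124.2 with buyers paying $82.2 and producers receiving $59.2 (the $23 wedge).
The less price-elastic side of the market bears the larger share of a per-unit tax.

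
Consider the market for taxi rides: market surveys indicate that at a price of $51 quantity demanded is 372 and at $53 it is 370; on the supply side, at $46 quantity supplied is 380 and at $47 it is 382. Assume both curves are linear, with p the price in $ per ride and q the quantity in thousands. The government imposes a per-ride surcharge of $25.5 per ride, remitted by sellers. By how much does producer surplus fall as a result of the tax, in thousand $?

Demand slope: (370 − 372)/(53 − 51) = -1, so qd = 423 − p.
Supply slope: (382 − 380)/(47 − 46) = 2, so qs = 2p + 288.
Without the tax, 423 − p = 2p + 288 gives 3p = 135, so p* = $45 and q* = 378.
With the tax collected from sellers, supply shifts: qs = 2(p − 25.5) + 288.
New equilibrium: buyers pay $62, sellers receive $36.5, q = 361. (Wedge: pb − ps = 25.5.)
ΔPS is the trapezoid between Q = 361 and Q = 378 of height $8.5: ½ · (378 + 361) · 8.5 = $3140.75.

Producer surplus falls by $3140.75 thousand.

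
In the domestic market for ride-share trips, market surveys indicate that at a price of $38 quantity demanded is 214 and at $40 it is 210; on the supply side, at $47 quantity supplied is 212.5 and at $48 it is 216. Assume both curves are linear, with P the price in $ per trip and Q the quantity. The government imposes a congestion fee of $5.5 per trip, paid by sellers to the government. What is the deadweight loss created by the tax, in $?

Demand slope: (210 − 214)/(40 − 38) = -2, so Qd = 290 − 2P.
Supply slope: (216 − 212.5)/(48 − 47) = 3.5, so Qs = 3.5P + 48.
Before the tax: set 290 − 2P = 3.5P + 48 → P* = $44, Q* = 202.
With the tax collected from sellers, supply shifts: Qs = 3.5(P − 5.5) + 48.
Solving gives Q = 195 with consumers paying $47.5 and sellers receiving $42 (the $5.5 wedge).
Quantity falls by |ΔQ| = |202 − 195| = 7.
DWL = ½ · t · |ΔQ| = ½ · 5.5 · 7 = $19.25.

Deadweight loss = $19.25.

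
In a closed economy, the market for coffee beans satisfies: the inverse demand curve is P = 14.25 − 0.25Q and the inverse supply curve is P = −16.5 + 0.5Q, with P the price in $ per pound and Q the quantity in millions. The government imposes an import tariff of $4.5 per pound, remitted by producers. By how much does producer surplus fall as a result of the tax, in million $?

Inverting to Q(P) form: Qd = 57 − 4P; Qs = 2P + 33.
Without the tax, 57 − 4P = 2P + 33 gives 6P = 24, so P* = $4 and Q* = 41.
With the tax collected from producers, supply shifts: Qs = 2(P − 4.5) + 33.
New equilibrium: consumers pay $5.5, producers receive $1, Q = 35. (Wedge: Pb − Ps = 4.5.)
ΔPS is the trapezoid between Q = 35 and Q = 41 of height $3: ½ · (41 + 35) · 3 = $114.

Producer surplus falls by $114 million.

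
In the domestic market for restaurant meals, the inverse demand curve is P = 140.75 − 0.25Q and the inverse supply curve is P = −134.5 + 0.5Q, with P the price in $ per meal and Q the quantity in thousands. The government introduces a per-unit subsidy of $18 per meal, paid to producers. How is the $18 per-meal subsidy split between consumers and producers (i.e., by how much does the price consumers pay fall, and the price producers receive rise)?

Rewrite in direct form: Qd = 563 − 4P and Qs = 2P + 269.
Without the subsidy, 563 − 4P = 2P + 269 gives 6P = 294, so P* = $49 and Q* = 367.
With a per-unit subsidy paid to producers, each receives P + 18 per unit sold, so supply becomes Qs = 2(P + 18) + 269.
Solving gives Q = 391 with consumers paying $43 and producers receiving $61 (the $18 wedge).
Gain to consumers: $6; to producers: $12. (They sum to $18.)

Consumers gain $6 per meal; producers gain $12 per meal.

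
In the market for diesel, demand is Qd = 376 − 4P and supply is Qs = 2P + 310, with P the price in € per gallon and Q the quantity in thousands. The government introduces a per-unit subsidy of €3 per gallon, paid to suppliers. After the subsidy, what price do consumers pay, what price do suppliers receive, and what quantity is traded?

Consumers pay €10; suppliers receive €13; quantity = 336.

Without the subsidy, 376 − 4P = 2P + 310 gives 6P = 66, so P* = €11 and Q* = 332.
With a per-unit subsidy paid to suppliers, each receives P + 3 per unit sold, so supply becomes Qs = 2(P + 3) + 310.
New equilibrium: consumers pay €10, suppliers receive €13, Q = 336. (Wedge: Pb − Ps = −3.)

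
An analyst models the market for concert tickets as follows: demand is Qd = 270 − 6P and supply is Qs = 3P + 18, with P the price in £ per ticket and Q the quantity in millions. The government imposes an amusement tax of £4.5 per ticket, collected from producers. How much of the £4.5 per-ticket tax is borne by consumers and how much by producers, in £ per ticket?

Without the tax, 270 − 6P = 3P + 18 gives 9P = 252, so P* = £28 and Q* = 102.
With the tax collected from producers, supply shifts: Qs = 3(P − 4.5) + 18.
Solving gives Q = 93 with consumers paying £29.5 and producers receiving £25 (the £4.5 wedge).
Burden on consumers: £1.5; on producers: £3. (They sum to £4.5.)

Consumers bear £1.5 per ticket; producers bear £3 per ticket.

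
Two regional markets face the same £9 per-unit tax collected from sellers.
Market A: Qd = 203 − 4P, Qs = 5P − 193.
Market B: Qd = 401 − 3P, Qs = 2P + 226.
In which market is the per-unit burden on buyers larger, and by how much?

Market A: pre-tax P* = £44, Q* = 27; post-tax Q = 7; per-unit burden on buyers = £5.
Market B: pre-tax P* = £35, Q* = 296; post-tax Q = 285.2; per-unit burden on buyers = £3.6.
Difference: £5 vs £3.6 → market A is larger by £1.4.

Market A, by £1.4.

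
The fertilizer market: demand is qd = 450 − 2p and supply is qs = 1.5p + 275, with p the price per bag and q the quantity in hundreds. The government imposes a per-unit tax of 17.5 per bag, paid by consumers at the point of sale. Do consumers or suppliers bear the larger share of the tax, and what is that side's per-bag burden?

Suppliers bear the larger share: 10 per bag.

Without the tax, 450 − 2p = 1.5p + 275 gives 3.5p = 175, so p* = 50 and q* = 350.
With the tax collected from consumers, demand (in seller-price terms) shifts: qd = 450 − 2(p + 17.5).
Solving gives q = 335 with consumers paying 57.5 and suppliers receiving 40 (the 17.5 wedge).
Per-bag burden: consumers 7.5, suppliers 10.
Suppliers take the larger share because supply is less price-elastic here (demand slope 2 vs supply slope 1.5).
The less price-elastic side of the market bears the larger share of a per-unit tax.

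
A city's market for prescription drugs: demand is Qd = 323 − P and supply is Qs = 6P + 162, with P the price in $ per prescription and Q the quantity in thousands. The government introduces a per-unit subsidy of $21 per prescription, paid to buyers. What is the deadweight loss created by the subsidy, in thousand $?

Before the subsidy: set 323 − P = 6P + 162 → P* = $23, Q* = 300.
With a per-unit subsidy paid to buyers, each effectively pays P − 21, so demand becomes Qd = 323 − (P − 21).
New equilibrium: buyers pay $5, producers receive $26, Q = 318. (Wedge: Pb − Ps = −21.)
Quantity rises by |ΔQ| = |300 − 318| = 18.
DWL = ½ · t · |ΔQ| = ½ · 21 · 18 = $189.

Deadweight loss = $189 thousand.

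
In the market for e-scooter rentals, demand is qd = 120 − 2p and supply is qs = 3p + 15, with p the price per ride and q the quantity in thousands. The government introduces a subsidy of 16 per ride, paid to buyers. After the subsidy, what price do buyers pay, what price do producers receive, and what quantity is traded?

Without the subsidy, 120 − 2p = 3p + 15 gives 5p = 105, so p* = 21 and q* = 78.
With a per-unit subsidy paid to buyers, each effectively pays p − 16, so demand becomes qd = 120 − 2(p − 16).
New equilibrium: buyers pay 11.4, producers receive 27.4, q = 97.2. (Wedge: pb − ps = −16.)

Buyers pay 11.4; producers receive 27.4; quantity = 97.2.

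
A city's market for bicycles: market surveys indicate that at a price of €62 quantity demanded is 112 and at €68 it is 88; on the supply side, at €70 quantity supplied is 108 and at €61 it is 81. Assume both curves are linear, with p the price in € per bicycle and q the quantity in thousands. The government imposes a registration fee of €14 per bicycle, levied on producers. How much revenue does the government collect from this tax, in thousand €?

Tax revenue = €1008 thousand.

Demand slope: (88 − 112)/(68 − 62) = -4, so qd = 360 − 4p.
Supply slope: (81 − 108)/(61 − 70) = 3, so qs = 3p − 102.
Without the tax, 360 − 4p = 3p − 102 gives 7p = 462, so p* = €66 and q* = 96.
With the tax collected from producers, supply shifts: qs = 3(p − 14) − 102.
Solving gives q = 72 with consumers paying €72 and producers receiving €58 (the €14 wedge).
Revenue = t · Q = 14 · 72 = €1008.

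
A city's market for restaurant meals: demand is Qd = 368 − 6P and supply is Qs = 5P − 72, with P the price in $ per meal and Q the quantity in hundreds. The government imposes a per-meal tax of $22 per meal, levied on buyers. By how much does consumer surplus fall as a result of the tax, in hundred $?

Consumer surplus falls by $980 hundred.

Before the tax: set 368 − 6P = 5P − 72 → P* = $40, Q* = 128.
With the tax collected from buyers, demand (in seller-price terms) shifts: Qd = 368 − 6(P + 22).
New equilibrium: buyers pay $50, suppliers receive $28, Q = 68. (Wedge: Pb − Ps = 22.)
ΔCS is the trapezoid between Q = 68 and Q = 128 of height $10: ½ · (128 + 68) · 10 = $980.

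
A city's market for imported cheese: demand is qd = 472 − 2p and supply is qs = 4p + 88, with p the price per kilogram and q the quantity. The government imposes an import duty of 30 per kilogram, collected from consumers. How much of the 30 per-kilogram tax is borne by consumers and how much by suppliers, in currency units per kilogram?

Before the tax: set 472 − 2p = 4p + 88 → p* = 64, q* = 344.
With the tax collected from consumers, demand (in seller-price terms) shifts: qd = 472 − 2(p + 30).
Solving gives q = 304 with consumers paying 84 and suppliers receiving 54 (the 30 wedge).
Burden on consumers: 20; on suppliers: 10. (They sum to 30.)

Consumers bear 20 per kilogram; suppliers bear 10 per kilogram.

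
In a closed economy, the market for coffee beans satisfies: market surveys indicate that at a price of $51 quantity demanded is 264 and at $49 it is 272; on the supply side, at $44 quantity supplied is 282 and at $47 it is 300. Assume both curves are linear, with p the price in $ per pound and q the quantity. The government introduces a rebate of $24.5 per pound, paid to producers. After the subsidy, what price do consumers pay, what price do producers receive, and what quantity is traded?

Demand slope: (272 − 264)/(49 − 51) = -4, so qd = 468 − 4p.
Supply slope: (300 − 282)/(47 − 44) = 6, so qs = 6p + 18.
Before the subsidy: set 468 − 4p = 6p + 18 → p* = $45, q* = 288.
With a per-unit subsidy paid to producers, each receives p + 24.5 per unit sold, so supply becomes qs = 6(p + 24.5) + 18.
New equilibrium: consumers pay $30.3, producers receive $54.8, q = 346.8. (Wedge: pb − ps = −24.5.)

Consumers pay $30.3; producers receive $54.8; quantity = 346.8.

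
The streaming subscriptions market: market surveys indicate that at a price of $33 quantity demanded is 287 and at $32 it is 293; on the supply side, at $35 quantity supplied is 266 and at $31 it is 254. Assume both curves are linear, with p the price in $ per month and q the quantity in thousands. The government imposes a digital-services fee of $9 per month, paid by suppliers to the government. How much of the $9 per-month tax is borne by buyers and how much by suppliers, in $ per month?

Buyers bear $3 per month; suppliers bear $6 per month.

Demand slope: (293 − 287)/(32 − 33) = -6, so qd = 485 − 6p.
Supply slope: (254 − 266)/(31 − 35) = 3, so qs = 3p + 161.
Without the tax, 485 − 6p = 3p + 161 gives 9p = 324, so p* = $36 and q* = 269.
With the tax collected from suppliers, supply shifts: qs = 3(p − 9) + 161.
Solving gives q = 251 with buyers paying $39 and suppliers receiving $30 (the $9 wedge).
Burden on buyers: $3; on suppliers: $6. (They sum to $9.)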